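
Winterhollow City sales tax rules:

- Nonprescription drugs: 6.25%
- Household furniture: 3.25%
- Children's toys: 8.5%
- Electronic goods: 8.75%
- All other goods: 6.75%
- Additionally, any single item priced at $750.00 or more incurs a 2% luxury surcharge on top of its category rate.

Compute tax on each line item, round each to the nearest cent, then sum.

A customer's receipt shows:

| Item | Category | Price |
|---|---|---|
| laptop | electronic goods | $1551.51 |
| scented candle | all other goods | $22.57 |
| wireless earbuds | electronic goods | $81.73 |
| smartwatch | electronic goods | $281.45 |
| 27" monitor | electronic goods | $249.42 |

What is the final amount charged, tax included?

Laptop $1551.51: electronic goods → 8.75% + 2% surcharge = 10.75% → $166.79
Scented candle $22.57: all other goods → 6.75% → $1.52
Wireless earbuds $81.73: electronic goods → 8.75% → $7.15
Smartwatch $281.45: electronic goods → 8.75% → $24.63
27" monitor $249.42: electronic goods → 8.75% → $21.82
Subtotal = $2186.68; tax = $221.91; total due = $2408.59

$2408.59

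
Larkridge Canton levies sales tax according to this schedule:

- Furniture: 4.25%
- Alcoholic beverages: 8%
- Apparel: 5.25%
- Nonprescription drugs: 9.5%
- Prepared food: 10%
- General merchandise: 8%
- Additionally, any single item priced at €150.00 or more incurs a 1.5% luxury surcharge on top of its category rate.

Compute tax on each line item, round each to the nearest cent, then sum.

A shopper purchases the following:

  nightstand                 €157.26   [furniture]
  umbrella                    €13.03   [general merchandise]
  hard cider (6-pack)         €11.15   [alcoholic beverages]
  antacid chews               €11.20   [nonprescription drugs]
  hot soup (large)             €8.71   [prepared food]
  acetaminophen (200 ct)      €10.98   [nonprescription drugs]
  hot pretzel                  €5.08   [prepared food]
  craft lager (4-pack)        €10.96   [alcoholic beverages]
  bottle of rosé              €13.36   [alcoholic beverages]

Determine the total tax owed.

€16.40

Nightstand €157.26: furniture → 4.25% + 1.5% surcharge = 5.75% → €9.04
Umbrella €13.03: general merchandise → 8% → €1.04
Hard cider (6-pack) €11.15: alcoholic beverages → 8% → €0.89
Antacid chews €11.20: nonprescription drugs → 9.5% → €1.06
Hot soup (large) €8.71: prepared food → 10% → €0.87
Acetaminophen (200 ct) €10.98: nonprescription drugs → 9.5% → €1.04
Hot pretzel €5.08: prepared food → 10% → €0.51
Craft lager (4-pack) €10.96: alcoholic beverages → 8% → €0.88
Bottle of rosé €13.36: alcoholic beverages → 8% → €1.07
Total tax = €9.04 + €1.04 + €0.89 + €1.06 + €0.87 + €1.04 + €0.51 + €0.88 + €1.07 = €16.40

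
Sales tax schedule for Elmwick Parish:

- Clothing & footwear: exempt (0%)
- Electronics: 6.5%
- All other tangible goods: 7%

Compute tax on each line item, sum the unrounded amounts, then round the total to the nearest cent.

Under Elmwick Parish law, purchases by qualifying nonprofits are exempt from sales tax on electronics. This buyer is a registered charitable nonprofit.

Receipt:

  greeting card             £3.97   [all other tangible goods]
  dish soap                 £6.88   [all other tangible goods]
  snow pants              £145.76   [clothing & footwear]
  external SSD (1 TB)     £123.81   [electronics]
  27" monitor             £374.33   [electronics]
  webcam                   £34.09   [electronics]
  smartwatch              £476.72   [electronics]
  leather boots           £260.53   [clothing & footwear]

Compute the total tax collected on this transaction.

£0.76

Greeting card £3.97: all other tangible goods → 7% → £0.2779
Dish soap £6.88: all other tangible goods → 7% → £0.4816
Snow pants £145.76: clothing & footwear → 0% → £0.00
External SSD (1 TB) £123.81: electronics, buyer-exempt → 0% → £0.00
27" monitor £374.33: electronics, buyer-exempt → 0% → £0.00
Webcam £34.09: electronics, buyer-exempt → 0% → £0.00
Smartwatch £476.72: electronics, buyer-exempt → 0% → £0.00
Leather boots £260.53: clothing & footwear → 0% → £0.00
Unrounded tax sum = £0.7595 → £0.76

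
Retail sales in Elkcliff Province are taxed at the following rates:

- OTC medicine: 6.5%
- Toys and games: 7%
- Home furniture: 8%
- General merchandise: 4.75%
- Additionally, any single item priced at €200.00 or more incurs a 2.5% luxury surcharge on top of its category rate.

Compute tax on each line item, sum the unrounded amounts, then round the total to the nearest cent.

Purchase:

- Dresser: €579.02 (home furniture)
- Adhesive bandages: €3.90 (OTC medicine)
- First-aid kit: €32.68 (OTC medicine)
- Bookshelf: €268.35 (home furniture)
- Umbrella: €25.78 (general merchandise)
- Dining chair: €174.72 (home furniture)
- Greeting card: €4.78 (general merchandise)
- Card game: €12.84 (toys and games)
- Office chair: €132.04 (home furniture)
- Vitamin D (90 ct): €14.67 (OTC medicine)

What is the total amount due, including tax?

Dresser €579.02: home furniture → 8% + 2.5% surcharge = 10.5% → €60.7971
Adhesive bandages €3.90: OTC medicine → 6.5% → €0.2535
First-aid kit €32.68: OTC medicine → 6.5% → €2.1242
Bookshelf €268.35: home furniture → 8% + 2.5% surcharge = 10.5% → €28.17675
Umbrella €25.78: general merchandise → 4.75% → €1.22455
Dining chair €174.72: home furniture → 8% → €13.9776
Greeting card €4.78: general merchandise → 4.75% → €0.22705
Card game €12.84: toys and games → 7% → €0.8988
Office chair €132.04: home furniture → 8% → €10.5632
Vitamin D (90 ct) €14.67: OTC medicine → 6.5% → €0.95355
Subtotal = €1248.78; unrounded tax = €119.1963 → €119.20; total due = €1367.98

€1367.98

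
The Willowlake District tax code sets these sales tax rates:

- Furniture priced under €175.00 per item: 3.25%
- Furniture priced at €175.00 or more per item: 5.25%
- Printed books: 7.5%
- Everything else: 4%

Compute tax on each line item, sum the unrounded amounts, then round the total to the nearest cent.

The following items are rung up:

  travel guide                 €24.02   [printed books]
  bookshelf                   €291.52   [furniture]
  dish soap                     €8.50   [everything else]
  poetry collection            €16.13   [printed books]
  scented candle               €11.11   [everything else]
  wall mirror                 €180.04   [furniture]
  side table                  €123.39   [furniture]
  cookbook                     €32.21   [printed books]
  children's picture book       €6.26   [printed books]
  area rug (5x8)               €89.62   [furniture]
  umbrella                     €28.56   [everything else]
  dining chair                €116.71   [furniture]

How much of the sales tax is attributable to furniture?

€35.47

Bookshelf €291.52: furniture, €175.00 or more → 5.25% → €15.3048
Wall mirror €180.04: furniture, €175.00 or more → 5.25% → €9.4521
Side table €123.39: furniture, under €175.00 → 3.25% → €4.010175
Area rug (5x8) €89.62: furniture, under €175.00 → 3.25% → €2.91265
Dining chair €116.71: furniture, under €175.00 → 3.25% → €3.793075
Tax on furniture: unrounded sum = €35.4728 → €35.47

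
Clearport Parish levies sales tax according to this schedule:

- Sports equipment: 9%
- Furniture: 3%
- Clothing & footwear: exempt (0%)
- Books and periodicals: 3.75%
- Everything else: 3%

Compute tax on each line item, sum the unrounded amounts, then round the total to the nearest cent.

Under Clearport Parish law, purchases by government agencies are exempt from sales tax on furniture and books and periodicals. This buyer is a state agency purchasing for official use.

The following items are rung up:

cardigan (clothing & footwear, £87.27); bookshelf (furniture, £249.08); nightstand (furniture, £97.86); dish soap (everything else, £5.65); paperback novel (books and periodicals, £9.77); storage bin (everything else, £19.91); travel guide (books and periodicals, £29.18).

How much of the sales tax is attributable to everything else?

£0.77

Dish soap £5.65: everything else → 3% → £0.1695
Storage bin £19.91: everything else → 3% → £0.5973
Tax on everything else: unrounded sum = £0.7668 → £0.77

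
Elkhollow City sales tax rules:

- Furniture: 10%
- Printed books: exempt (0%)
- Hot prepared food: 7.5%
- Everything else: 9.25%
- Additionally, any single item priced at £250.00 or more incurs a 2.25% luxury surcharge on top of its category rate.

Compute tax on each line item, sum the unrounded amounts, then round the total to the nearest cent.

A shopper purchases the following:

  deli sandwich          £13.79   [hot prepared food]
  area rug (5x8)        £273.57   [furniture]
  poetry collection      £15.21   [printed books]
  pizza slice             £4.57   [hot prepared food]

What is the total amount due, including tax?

£342.03

Deli sandwich £13.79: hot prepared food → 7.5% → £1.03425
Area rug (5x8) £273.57: furniture → 10% + 2.25% surcharge = 12.25% → £33.512325
Poetry collection £15.21: printed books → 0% → £0.00
Pizza slice £4.57: hot prepared food → 7.5% → £0.34275
Subtotal = £307.14; unrounded tax = £34.889325 → £34.89; total due = £342.03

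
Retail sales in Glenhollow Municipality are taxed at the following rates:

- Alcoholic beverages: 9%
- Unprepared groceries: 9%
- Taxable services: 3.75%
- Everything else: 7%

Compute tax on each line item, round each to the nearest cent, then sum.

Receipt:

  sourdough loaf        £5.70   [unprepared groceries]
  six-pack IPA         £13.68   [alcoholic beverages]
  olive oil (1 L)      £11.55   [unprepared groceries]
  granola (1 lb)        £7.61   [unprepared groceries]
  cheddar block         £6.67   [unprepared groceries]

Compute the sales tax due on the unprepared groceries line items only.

£2.83

Sourdough loaf £5.70: unprepared groceries → 9% → £0.51
Olive oil (1 L) £11.55: unprepared groceries → 9% → £1.04
Granola (1 lb) £7.61: unprepared groceries → 9% → £0.68
Cheddar block £6.67: unprepared groceries → 9% → £0.60
Tax on unprepared groceries = £0.51 + £1.04 + £0.68 + £0.60 = £2.83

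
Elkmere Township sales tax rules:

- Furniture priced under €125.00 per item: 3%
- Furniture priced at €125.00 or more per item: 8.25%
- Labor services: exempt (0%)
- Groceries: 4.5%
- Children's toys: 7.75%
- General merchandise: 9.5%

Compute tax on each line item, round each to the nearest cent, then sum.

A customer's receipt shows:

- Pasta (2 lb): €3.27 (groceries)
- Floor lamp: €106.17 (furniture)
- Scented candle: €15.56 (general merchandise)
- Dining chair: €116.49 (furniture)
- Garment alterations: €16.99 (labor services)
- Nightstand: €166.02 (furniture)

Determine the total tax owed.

€22.01

Pasta (2 lb) €3.27: groceries → 4.5% → €0.15
Floor lamp €106.17: furniture, under €125.00 → 3% → €3.19
Scented candle €15.56: general merchandise → 9.5% → €1.48
Dining chair €116.49: furniture, under €125.00 → 3% → €3.49
Garment alterations €16.99: labor services → 0% → €0.00
Nightstand €166.02: furniture, €125.00 or more → 8.25% → €13.70
Total tax = €0.15 + €3.19 + €1.48 + €3.49 + €13.70 = €22.01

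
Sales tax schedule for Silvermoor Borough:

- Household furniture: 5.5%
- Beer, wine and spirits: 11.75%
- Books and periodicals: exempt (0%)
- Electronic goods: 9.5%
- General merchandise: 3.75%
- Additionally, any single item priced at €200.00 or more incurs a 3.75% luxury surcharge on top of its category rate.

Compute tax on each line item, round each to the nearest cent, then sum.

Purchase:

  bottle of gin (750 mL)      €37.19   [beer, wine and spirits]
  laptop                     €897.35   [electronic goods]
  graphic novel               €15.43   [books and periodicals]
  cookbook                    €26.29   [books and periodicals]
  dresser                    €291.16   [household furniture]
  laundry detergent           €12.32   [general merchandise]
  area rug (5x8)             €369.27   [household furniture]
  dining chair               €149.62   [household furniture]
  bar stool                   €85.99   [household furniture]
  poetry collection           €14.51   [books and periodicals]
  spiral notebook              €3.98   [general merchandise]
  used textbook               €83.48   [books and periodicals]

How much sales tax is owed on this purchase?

€197.93

Bottle of gin (750 mL) €37.19: beer, wine and spirits → 11.75% → €4.37
Laptop €897.35: electronic goods → 9.5% + 3.75% surcharge = 13.25% → €118.90
Graphic novel €15.43: books and periodicals → 0% → €0.00
Cookbook €26.29: books and periodicals → 0% → €0.00
Dresser €291.16: household furniture → 5.5% + 3.75% surcharge = 9.25% → €26.93
Laundry detergent €12.32: general merchandise → 3.75% → €0.46
Area rug (5x8) €369.27: household furniture → 5.5% + 3.75% surcharge = 9.25% → €34.16
Dining chair €149.62: household furniture → 5.5% → €8.23
Bar stool €85.99: household furniture → 5.5% → €4.73
Poetry collection €14.51: books and periodicals → 0% → €0.00
Spiral notebook €3.98: general merchandise → 3.75% → €0.15
Used textbook €83.48: books and periodicals → 0% → €0.00
Total tax = €4.37 + €118.90 + €26.93 + €0.46 + €34.16 + €8.23 + €4.73 + €0.15 = €197.93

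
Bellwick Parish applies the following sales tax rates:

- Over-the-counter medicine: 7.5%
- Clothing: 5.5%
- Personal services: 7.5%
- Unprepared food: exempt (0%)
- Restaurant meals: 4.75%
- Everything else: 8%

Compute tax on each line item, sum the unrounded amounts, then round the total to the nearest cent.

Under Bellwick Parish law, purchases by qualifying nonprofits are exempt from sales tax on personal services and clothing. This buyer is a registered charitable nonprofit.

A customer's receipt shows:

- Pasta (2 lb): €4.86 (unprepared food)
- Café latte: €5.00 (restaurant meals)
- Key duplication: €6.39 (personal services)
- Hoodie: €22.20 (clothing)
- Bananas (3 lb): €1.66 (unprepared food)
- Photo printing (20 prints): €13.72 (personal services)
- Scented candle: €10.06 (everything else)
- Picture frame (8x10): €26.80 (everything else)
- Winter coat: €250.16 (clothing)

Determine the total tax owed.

Pasta (2 lb) €4.86: unprepared food → 0% → €0.00
Café latte €5.00: restaurant meals → 4.75% → €0.2375
Key duplication €6.39: personal services, buyer-exempt → 0% → €0.00
Hoodie €22.20: clothing, buyer-exempt → 0% → €0.00
Bananas (3 lb) €1.66: unprepared food → 0% → €0.00
Photo printing (20 prints) €13.72: personal services, buyer-exempt → 0% → €0.00
Scented candle €10.06: everything else → 8% → €0.8048
Picture frame (8x10) €26.80: everything else → 8% → €2.144
Winter coat €250.16: clothing, buyer-exempt → 0% → €0.00
Unrounded tax sum = €3.1863 → €3.19

€3.19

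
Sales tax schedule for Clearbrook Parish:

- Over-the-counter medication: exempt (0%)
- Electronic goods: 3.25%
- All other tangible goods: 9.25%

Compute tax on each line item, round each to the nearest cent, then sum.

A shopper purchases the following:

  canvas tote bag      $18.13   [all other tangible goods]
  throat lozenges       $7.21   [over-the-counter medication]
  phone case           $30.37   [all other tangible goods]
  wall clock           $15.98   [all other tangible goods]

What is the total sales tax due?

$5.97

Canvas tote bag $18.13: all other tangible goods → 9.25% → $1.68
Throat lozenges $7.21: over-the-counter medication → 0% → $0.00
Phone case $30.37: all other tangible goods → 9.25% → $2.81
Wall clock $15.98: all other tangible goods → 9.25% → $1.48
Total tax = $1.68 + $2.81 + $1.48 = $5.97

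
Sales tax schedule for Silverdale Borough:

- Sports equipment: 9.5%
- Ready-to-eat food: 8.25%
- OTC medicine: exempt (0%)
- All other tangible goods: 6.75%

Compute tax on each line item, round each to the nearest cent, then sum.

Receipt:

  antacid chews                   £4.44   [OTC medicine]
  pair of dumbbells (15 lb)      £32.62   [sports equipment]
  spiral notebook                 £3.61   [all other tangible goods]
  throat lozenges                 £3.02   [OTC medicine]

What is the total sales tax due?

£3.34

Antacid chews £4.44: OTC medicine → 0% → £0.00
Pair of dumbbells (15 lb) £32.62: sports equipment → 9.5% → £3.10
Spiral notebook £3.61: all other tangible goods → 6.75% → £0.24
Throat lozenges £3.02: OTC medicine → 0% → £0.00
Total tax = £3.10 + £0.24 = £3.34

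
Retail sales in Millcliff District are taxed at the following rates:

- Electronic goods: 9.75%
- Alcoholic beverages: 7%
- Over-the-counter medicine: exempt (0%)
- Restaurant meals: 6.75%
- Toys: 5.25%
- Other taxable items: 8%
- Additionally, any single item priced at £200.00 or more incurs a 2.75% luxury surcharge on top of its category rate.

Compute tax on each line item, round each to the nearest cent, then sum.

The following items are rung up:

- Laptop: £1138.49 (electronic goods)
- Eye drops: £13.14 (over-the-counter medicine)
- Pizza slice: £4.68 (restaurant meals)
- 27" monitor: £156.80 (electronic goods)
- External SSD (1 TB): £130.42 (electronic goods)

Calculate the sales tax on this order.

Laptop £1138.49: electronic goods → 9.75% + 2.75% surcharge = 12.5% → £142.31
Eye drops £13.14: over-the-counter medicine → 0% → £0.00
Pizza slice £4.68: restaurant meals → 6.75% → £0.32
27" monitor £156.80: electronic goods → 9.75% → £15.29
External SSD (1 TB) £130.42: electronic goods → 9.75% → £12.72
Total tax = £142.31 + £0.32 + £15.29 + £12.72 = £170.64

£170.64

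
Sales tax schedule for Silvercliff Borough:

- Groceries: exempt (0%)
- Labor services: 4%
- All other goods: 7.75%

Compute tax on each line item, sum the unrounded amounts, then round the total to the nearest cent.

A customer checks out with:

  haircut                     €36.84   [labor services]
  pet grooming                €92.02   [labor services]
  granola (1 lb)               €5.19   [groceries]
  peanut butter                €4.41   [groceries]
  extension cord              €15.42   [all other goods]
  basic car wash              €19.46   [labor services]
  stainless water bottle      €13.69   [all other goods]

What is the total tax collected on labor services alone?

Haircut €36.84: labor services → 4% → €1.4736
Pet grooming €92.02: labor services → 4% → €3.6808
Basic car wash €19.46: labor services → 4% → €0.7784
Tax on labor services: unrounded sum = €5.9328 → €5.93

€5.93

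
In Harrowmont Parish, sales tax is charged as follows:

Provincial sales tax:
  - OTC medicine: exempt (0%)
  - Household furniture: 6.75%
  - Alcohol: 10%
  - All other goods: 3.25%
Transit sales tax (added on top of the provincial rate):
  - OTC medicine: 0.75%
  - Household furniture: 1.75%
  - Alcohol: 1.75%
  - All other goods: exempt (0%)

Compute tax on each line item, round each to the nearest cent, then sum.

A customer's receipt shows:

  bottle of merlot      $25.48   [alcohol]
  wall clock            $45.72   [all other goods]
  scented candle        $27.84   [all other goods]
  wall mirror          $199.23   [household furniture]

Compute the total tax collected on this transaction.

Bottle of merlot $25.48: alcohol → 10% + 1.75% transit = 11.75% → $2.99
Wall clock $45.72: all other goods → 3.25% + 0% transit = 3.25% → $1.49
Scented candle $27.84: all other goods → 3.25% + 0% transit = 3.25% → $0.90
Wall mirror $199.23: household furniture → 6.75% + 1.75% transit = 8.5% → $16.93
Total tax = $2.99 + $1.49 + $0.90 + $16.93 = $22.31

$22.31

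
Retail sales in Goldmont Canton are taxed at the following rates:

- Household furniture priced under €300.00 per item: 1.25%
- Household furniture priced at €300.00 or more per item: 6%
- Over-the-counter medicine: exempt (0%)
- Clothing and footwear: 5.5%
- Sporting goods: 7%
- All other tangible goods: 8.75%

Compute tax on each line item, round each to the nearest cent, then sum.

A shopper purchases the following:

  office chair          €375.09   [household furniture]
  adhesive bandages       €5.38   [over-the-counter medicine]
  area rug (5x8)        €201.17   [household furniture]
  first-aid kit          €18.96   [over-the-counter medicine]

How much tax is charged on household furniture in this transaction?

Office chair €375.09: household furniture, €300.00 or more → 6% → €22.51
Area rug (5x8) €201.17: household furniture, under €300.00 → 1.25% → €2.51
Tax on household furniture = €22.51 + €2.51 = €25.02

€25.02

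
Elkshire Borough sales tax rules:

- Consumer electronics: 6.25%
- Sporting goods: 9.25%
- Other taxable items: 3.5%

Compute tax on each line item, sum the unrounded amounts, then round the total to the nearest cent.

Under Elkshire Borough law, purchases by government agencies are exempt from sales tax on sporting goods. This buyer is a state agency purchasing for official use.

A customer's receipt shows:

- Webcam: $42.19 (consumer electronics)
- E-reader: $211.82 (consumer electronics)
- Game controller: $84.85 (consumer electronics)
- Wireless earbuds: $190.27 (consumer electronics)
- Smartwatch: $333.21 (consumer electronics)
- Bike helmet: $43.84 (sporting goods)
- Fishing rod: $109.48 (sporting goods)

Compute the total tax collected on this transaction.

Webcam $42.19: consumer electronics → 6.25% → $2.636875
E-reader $211.82: consumer electronics → 6.25% → $13.23875
Game controller $84.85: consumer electronics → 6.25% → $5.303125
Wireless earbuds $190.27: consumer electronics → 6.25% → $11.891875
Smartwatch $333.21: consumer electronics → 6.25% → $20.825625
Bike helmet $43.84: sporting goods, buyer-exempt → 0% → $0.00
Fishing rod $109.48: sporting goods, buyer-exempt → 0% → $0.00
Unrounded tax sum = $53.89625 → $53.90

$53.90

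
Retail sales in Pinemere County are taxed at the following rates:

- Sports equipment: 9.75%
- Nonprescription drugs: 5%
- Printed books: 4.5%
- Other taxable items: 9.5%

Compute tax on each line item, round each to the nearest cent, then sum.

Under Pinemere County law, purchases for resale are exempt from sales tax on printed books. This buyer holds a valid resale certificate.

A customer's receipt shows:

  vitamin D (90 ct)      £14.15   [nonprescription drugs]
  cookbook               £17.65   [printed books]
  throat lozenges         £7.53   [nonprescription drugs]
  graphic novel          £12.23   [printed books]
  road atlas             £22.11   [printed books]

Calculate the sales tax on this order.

£1.09

Vitamin D (90 ct) £14.15: nonprescription drugs → 5% → £0.71
Cookbook £17.65: printed books, buyer-exempt → 0% → £0.00
Throat lozenges £7.53: nonprescription drugs → 5% → £0.38
Graphic novel £12.23: printed books, buyer-exempt → 0% → £0.00
Road atlas £22.11: printed books, buyer-exempt → 0% → £0.00
Total tax = £0.71 + £0.38 = £1.09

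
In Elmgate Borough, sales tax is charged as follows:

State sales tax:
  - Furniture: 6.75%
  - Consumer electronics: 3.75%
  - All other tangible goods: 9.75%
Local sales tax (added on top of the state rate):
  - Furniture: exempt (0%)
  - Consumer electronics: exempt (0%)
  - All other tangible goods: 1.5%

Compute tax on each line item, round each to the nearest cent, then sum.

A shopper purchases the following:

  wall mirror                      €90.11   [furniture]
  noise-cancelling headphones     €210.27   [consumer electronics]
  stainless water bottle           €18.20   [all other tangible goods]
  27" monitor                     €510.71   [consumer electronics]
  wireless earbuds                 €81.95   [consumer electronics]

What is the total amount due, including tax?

Wall mirror €90.11: furniture → 6.75% + 0% local = 6.75% → €6.08
Noise-cancelling headphones €210.27: consumer electronics → 3.75% + 0% local = 3.75% → €7.89
Stainless water bottle €18.20: all other tangible goods → 9.75% + 1.5% local = 11.25% → €2.05
27" monitor €510.71: consumer electronics → 3.75% + 0% local = 3.75% → €19.15
Wireless earbuds €81.95: consumer electronics → 3.75% + 0% local = 3.75% → €3.07
Subtotal = €911.24; tax = €38.24; total due = €949.48

€949.48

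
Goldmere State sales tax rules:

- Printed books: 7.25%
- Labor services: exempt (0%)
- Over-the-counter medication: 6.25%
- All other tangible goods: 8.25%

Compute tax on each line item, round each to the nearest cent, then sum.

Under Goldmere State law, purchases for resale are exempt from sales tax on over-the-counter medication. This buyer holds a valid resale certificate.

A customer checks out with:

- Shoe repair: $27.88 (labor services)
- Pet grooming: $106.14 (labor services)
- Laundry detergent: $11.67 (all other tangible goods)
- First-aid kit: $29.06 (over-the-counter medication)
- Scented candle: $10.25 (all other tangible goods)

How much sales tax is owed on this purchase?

$1.81

Shoe repair $27.88: labor services → 0% → $0.00
Pet grooming $106.14: labor services → 0% → $0.00
Laundry detergent $11.67: all other tangible goods → 8.25% → $0.96
First-aid kit $29.06: over-the-counter medication, buyer-exempt → 0% → $0.00
Scented candle $10.25: all other tangible goods → 8.25% → $0.85
Total tax = $0.96 + $0.85 = $1.81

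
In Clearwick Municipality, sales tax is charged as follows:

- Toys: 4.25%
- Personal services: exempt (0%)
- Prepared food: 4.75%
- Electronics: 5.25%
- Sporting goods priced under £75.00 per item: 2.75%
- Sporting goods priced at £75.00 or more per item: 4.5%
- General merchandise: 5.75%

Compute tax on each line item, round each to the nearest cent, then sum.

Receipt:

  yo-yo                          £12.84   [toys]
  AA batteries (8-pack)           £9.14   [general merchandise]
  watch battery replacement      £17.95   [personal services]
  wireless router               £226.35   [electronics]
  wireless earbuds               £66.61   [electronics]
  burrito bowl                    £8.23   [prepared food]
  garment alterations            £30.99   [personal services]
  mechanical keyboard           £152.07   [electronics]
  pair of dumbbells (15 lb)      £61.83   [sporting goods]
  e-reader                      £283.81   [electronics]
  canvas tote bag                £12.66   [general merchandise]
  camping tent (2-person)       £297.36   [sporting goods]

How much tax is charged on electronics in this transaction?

£38.26

Wireless router £226.35: electronics → 5.25% → £11.88
Wireless earbuds £66.61: electronics → 5.25% → £3.50
Mechanical keyboard £152.07: electronics → 5.25% → £7.98
E-reader £283.81: electronics → 5.25% → £14.90
Tax on electronics = £11.88 + £3.50 + £7.98 + £14.90 = £38.26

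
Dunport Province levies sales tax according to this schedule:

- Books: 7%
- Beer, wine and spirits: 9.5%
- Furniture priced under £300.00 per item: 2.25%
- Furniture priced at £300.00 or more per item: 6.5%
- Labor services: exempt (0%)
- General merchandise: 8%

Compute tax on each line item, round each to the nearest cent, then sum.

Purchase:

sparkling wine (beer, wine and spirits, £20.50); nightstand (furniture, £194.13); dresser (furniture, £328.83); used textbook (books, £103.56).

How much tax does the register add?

£34.94

Sparkling wine £20.50: beer, wine and spirits → 9.5% → £1.95
Nightstand £194.13: furniture, under £300.00 → 2.25% → £4.37
Dresser £328.83: furniture, £300.00 or more → 6.5% → £21.37
Used textbook £103.56: books → 7% → £7.25
Total tax = £1.95 + £4.37 + £21.37 + £7.25 = £34.94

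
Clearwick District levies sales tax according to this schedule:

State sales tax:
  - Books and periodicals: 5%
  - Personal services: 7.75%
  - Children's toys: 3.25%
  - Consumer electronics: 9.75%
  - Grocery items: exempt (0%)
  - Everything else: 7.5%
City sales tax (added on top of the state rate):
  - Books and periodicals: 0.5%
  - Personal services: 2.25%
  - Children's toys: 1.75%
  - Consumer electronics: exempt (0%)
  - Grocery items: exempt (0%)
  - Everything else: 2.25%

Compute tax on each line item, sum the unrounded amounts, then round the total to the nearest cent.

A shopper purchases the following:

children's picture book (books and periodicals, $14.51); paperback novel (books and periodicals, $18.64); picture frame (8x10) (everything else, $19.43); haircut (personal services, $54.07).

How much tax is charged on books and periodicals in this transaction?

$1.82

Children's picture book $14.51: books and periodicals → 5% + 0.5% city = 5.5% → $0.79805
Paperback novel $18.64: books and periodicals → 5% + 0.5% city = 5.5% → $1.0252
Tax on books and periodicals: unrounded sum = $1.82325 → $1.82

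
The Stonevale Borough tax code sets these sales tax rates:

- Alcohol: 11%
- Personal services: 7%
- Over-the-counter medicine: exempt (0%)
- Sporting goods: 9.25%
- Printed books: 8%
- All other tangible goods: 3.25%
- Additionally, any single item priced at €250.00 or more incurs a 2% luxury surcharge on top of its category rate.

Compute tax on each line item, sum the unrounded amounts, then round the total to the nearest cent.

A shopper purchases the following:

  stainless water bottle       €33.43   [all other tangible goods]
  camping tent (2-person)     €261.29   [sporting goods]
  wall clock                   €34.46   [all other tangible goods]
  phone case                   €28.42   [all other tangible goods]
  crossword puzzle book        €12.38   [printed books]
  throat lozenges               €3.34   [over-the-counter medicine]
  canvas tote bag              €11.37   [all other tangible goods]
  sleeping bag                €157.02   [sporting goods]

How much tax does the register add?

Stainless water bottle €33.43: all other tangible goods → 3.25% → €1.086475
Camping tent (2-person) €261.29: sporting goods → 9.25% + 2% surcharge = 11.25% → €29.395125
Wall clock €34.46: all other tangible goods → 3.25% → €1.11995
Phone case €28.42: all other tangible goods → 3.25% → €0.92365
Crossword puzzle book €12.38: printed books → 8% → €0.9904
Throat lozenges €3.34: over-the-counter medicine → 0% → €0.00
Canvas tote bag €11.37: all other tangible goods → 3.25% → €0.369525
Sleeping bag €157.02: sporting goods → 9.25% → €14.52435
Unrounded tax sum = €48.409475 → €48.41

€48.41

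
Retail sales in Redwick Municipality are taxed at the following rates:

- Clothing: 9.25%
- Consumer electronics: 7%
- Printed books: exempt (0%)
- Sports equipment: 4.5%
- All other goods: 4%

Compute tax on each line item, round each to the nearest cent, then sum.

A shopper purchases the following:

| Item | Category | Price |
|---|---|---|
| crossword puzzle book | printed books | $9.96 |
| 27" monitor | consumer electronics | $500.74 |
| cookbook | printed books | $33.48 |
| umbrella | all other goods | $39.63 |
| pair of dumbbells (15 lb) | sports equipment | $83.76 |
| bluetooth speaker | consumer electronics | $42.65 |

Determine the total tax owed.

Crossword puzzle book $9.96: printed books → 0% → $0.00
27" monitor $500.74: consumer electronics → 7% → $35.05
Cookbook $33.48: printed books → 0% → $0.00
Umbrella $39.63: all other goods → 4% → $1.59
Pair of dumbbells (15 lb) $83.76: sports equipment → 4.5% → $3.77
Bluetooth speaker $42.65: consumer electronics → 7% → $2.99
Total tax = $35.05 + $1.59 + $3.77 + $2.99 = $43.40

$43.40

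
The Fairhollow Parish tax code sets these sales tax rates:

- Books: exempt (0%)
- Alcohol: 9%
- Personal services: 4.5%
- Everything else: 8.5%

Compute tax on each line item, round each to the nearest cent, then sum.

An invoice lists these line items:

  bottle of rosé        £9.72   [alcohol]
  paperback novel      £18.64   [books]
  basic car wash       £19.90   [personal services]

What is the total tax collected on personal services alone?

Basic car wash £19.90: personal services → 4.5% → £0.90
Tax on personal services = £0.90

£0.90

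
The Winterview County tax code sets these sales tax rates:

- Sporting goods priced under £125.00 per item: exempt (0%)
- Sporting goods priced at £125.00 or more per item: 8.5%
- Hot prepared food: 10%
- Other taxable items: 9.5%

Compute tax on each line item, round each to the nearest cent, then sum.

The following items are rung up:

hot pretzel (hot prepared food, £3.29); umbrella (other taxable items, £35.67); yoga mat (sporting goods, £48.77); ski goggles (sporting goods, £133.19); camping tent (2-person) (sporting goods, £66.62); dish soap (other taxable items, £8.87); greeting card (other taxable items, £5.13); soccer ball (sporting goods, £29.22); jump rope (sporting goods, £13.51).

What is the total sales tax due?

Hot pretzel £3.29: hot prepared food → 10% → £0.33
Umbrella £35.67: other taxable items → 9.5% → £3.39
Yoga mat £48.77: sporting goods, under £125.00 → 0% → £0.00
Ski goggles £133.19: sporting goods, £125.00 or more → 8.5% → £11.32
Camping tent (2-person) £66.62: sporting goods, under £125.00 → 0% → £0.00
Dish soap £8.87: other taxable items → 9.5% → £0.84
Greeting card £5.13: other taxable items → 9.5% → £0.49
Soccer ball £29.22: sporting goods, under £125.00 → 0% → £0.00
Jump rope £13.51: sporting goods, under £125.00 → 0% → £0.00
Total tax = £0.33 + £3.39 + £11.32 + £0.84 + £0.49 = £16.37

£16.37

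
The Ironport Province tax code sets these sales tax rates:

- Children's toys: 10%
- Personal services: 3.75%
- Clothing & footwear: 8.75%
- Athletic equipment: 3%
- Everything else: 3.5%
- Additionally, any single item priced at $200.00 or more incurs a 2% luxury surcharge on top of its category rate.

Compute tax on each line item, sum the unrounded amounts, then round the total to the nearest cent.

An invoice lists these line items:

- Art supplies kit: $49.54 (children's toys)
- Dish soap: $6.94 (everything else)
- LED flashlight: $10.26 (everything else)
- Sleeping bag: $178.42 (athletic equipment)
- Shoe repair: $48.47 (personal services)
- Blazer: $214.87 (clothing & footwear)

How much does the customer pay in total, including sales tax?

$544.32

Art supplies kit $49.54: children's toys → 10% → $4.954
Dish soap $6.94: everything else → 3.5% → $0.2429
LED flashlight $10.26: everything else → 3.5% → $0.3591
Sleeping bag $178.42: athletic equipment → 3% → $5.3526
Shoe repair $48.47: personal services → 3.75% → $1.817625
Blazer $214.87: clothing & footwear → 8.75% + 2% surcharge = 10.75% → $23.098525
Subtotal = $508.50; unrounded tax = $35.82475 → $35.82; total due = $544.32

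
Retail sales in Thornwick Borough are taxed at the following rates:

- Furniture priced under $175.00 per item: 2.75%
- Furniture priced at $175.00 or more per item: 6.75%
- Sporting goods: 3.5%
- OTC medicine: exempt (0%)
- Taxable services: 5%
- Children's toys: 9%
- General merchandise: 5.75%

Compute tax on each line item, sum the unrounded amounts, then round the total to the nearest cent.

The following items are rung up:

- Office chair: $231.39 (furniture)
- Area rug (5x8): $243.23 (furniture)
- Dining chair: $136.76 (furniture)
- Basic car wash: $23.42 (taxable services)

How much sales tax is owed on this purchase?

Office chair $231.39: furniture, $175.00 or more → 6.75% → $15.618825
Area rug (5x8) $243.23: furniture, $175.00 or more → 6.75% → $16.418025
Dining chair $136.76: furniture, under $175.00 → 2.75% → $3.7609
Basic car wash $23.42: taxable services → 5% → $1.171
Unrounded tax sum = $36.96875 → $36.97

$36.97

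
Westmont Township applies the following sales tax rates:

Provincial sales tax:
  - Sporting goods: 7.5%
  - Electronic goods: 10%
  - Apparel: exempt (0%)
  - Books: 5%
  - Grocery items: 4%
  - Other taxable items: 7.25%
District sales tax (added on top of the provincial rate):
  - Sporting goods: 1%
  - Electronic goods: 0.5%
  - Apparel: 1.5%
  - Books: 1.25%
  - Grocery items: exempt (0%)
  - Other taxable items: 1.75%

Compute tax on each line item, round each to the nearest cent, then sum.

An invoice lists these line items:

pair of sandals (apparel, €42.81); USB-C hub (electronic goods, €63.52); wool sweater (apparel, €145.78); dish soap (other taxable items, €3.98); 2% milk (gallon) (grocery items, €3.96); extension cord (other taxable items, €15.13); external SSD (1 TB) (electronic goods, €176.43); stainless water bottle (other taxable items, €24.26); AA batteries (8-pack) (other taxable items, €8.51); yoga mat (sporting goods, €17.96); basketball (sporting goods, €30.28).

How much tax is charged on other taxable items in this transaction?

Dish soap €3.98: other taxable items → 7.25% + 1.75% district = 9% → €0.36
Extension cord €15.13: other taxable items → 7.25% + 1.75% district = 9% → €1.36
Stainless water bottle €24.26: other taxable items → 7.25% + 1.75% district = 9% → €2.18
AA batteries (8-pack) €8.51: other taxable items → 7.25% + 1.75% district = 9% → €0.77
Tax on other taxable items = €0.36 + €1.36 + €2.18 + €0.77 = €4.67

€4.67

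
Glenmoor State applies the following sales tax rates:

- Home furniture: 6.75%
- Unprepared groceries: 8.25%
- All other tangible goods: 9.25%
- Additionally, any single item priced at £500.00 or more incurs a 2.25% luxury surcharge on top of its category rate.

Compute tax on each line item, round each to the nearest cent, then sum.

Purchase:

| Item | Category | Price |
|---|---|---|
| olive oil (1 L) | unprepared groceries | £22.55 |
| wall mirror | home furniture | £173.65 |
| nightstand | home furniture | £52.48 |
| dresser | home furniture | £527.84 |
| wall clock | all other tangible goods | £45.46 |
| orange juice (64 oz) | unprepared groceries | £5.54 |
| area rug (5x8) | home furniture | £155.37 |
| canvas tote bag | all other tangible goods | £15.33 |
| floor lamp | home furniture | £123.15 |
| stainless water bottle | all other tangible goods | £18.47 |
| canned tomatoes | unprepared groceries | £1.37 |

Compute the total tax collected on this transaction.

£91.34

Olive oil (1 L) £22.55: unprepared groceries → 8.25% → £1.86
Wall mirror £173.65: home furniture → 6.75% → £11.72
Nightstand £52.48: home furniture → 6.75% → £3.54
Dresser £527.84: home furniture → 6.75% + 2.25% surcharge = 9% → £47.51
Wall clock £45.46: all other tangible goods → 9.25% → £4.21
Orange juice (64 oz) £5.54: unprepared groceries → 8.25% → £0.46
Area rug (5x8) £155.37: home furniture → 6.75% → £10.49
Canvas tote bag £15.33: all other tangible goods → 9.25% → £1.42
Floor lamp £123.15: home furniture → 6.75% → £8.31
Stainless water bottle £18.47: all other tangible goods → 9.25% → £1.71
Canned tomatoes £1.37: unprepared groceries → 8.25% → £0.11
Total tax = £1.86 + £11.72 + £3.54 + £47.51 + £4.21 + £0.46 + £10.49 + £1.42 + £8.31 + £1.71 + £0.11 = £91.34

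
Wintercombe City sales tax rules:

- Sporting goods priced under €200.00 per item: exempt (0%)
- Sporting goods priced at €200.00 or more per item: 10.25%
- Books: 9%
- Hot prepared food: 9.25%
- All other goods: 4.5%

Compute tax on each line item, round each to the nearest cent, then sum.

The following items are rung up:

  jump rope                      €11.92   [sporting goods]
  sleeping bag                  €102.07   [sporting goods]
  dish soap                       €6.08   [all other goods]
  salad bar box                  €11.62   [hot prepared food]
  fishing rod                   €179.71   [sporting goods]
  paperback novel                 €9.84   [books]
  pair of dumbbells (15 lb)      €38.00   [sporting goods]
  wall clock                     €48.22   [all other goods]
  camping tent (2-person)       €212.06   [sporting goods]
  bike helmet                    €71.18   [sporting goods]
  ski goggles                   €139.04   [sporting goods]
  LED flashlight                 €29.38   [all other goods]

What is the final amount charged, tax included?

Jump rope €11.92: sporting goods, under €200.00 → 0% → €0.00
Sleeping bag €102.07: sporting goods, under €200.00 → 0% → €0.00
Dish soap €6.08: all other goods → 4.5% → €0.27
Salad bar box €11.62: hot prepared food → 9.25% → €1.07
Fishing rod €179.71: sporting goods, under €200.00 → 0% → €0.00
Paperback novel €9.84: books → 9% → €0.89
Pair of dumbbells (15 lb) €38.00: sporting goods, under €200.00 → 0% → €0.00
Wall clock €48.22: all other goods → 4.5% → €2.17
Camping tent (2-person) €212.06: sporting goods, €200.00 or more → 10.25% → €21.74
Bike helmet €71.18: sporting goods, under €200.00 → 0% → €0.00
Ski goggles €139.04: sporting goods, under €200.00 → 0% → €0.00
LED flashlight €29.38: all other goods → 4.5% → €1.32
Subtotal = €859.12; tax = €27.46; total due = €886.58

€886.58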